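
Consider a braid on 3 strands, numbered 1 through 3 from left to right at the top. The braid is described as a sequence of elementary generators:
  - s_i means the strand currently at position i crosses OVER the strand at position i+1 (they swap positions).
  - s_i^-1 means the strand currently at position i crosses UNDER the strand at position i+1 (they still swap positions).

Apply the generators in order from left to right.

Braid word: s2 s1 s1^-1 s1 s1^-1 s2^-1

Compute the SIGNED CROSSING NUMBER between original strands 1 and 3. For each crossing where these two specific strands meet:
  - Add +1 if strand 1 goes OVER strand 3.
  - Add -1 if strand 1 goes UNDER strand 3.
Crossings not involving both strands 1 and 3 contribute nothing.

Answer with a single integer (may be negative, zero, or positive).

Answer: 4

Derivation:
Gen 1: crossing 2x3. Both 1&3? no. Sum: 0
Gen 2: 1 over 3. Both 1&3? yes. Contrib: +1. Sum: 1
Gen 3: 3 under 1. Both 1&3? yes. Contrib: +1. Sum: 2
Gen 4: 1 over 3. Both 1&3? yes. Contrib: +1. Sum: 3
Gen 5: 3 under 1. Both 1&3? yes. Contrib: +1. Sum: 4
Gen 6: crossing 3x2. Both 1&3? no. Sum: 4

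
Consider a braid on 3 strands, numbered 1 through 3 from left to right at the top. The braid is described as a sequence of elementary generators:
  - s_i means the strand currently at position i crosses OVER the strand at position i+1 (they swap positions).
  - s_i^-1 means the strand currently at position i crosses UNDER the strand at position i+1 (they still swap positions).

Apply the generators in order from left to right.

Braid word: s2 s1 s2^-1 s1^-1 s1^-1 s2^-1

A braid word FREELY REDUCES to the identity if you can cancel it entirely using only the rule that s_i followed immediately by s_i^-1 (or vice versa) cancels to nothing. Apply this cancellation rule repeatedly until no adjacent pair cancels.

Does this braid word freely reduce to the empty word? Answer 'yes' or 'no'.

Answer: no

Derivation:
Gen 1 (s2): push. Stack: [s2]
Gen 2 (s1): push. Stack: [s2 s1]
Gen 3 (s2^-1): push. Stack: [s2 s1 s2^-1]
Gen 4 (s1^-1): push. Stack: [s2 s1 s2^-1 s1^-1]
Gen 5 (s1^-1): push. Stack: [s2 s1 s2^-1 s1^-1 s1^-1]
Gen 6 (s2^-1): push. Stack: [s2 s1 s2^-1 s1^-1 s1^-1 s2^-1]
Reduced word: s2 s1 s2^-1 s1^-1 s1^-1 s2^-1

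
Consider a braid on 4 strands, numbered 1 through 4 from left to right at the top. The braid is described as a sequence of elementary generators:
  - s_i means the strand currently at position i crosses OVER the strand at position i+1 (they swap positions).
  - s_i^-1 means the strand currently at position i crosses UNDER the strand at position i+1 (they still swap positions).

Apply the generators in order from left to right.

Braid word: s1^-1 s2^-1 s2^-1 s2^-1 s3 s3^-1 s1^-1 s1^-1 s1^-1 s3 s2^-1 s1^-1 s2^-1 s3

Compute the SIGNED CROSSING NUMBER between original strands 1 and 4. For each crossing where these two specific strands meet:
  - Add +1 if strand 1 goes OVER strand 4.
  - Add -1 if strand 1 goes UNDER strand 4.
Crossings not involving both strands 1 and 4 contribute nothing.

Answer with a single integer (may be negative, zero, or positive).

Answer: 3

Derivation:
Gen 1: crossing 1x2. Both 1&4? no. Sum: 0
Gen 2: crossing 1x3. Both 1&4? no. Sum: 0
Gen 3: crossing 3x1. Both 1&4? no. Sum: 0
Gen 4: crossing 1x3. Both 1&4? no. Sum: 0
Gen 5: 1 over 4. Both 1&4? yes. Contrib: +1. Sum: 1
Gen 6: 4 under 1. Both 1&4? yes. Contrib: +1. Sum: 2
Gen 7: crossing 2x3. Both 1&4? no. Sum: 2
Gen 8: crossing 3x2. Both 1&4? no. Sum: 2
Gen 9: crossing 2x3. Both 1&4? no. Sum: 2
Gen 10: 1 over 4. Both 1&4? yes. Contrib: +1. Sum: 3
Gen 11: crossing 2x4. Both 1&4? no. Sum: 3
Gen 12: crossing 3x4. Both 1&4? no. Sum: 3
Gen 13: crossing 3x2. Both 1&4? no. Sum: 3
Gen 14: crossing 3x1. Both 1&4? no. Sum: 3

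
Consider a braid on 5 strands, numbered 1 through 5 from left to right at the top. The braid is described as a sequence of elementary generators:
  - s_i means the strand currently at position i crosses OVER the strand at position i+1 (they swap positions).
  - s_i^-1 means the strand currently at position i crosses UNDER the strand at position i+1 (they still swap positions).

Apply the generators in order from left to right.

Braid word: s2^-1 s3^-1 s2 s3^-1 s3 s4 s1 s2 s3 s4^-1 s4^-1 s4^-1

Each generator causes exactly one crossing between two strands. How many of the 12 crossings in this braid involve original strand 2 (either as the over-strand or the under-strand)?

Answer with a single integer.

Answer: 8

Derivation:
Gen 1: crossing 2x3. Involves strand 2? yes. Count so far: 1
Gen 2: crossing 2x4. Involves strand 2? yes. Count so far: 2
Gen 3: crossing 3x4. Involves strand 2? no. Count so far: 2
Gen 4: crossing 3x2. Involves strand 2? yes. Count so far: 3
Gen 5: crossing 2x3. Involves strand 2? yes. Count so far: 4
Gen 6: crossing 2x5. Involves strand 2? yes. Count so far: 5
Gen 7: crossing 1x4. Involves strand 2? no. Count so far: 5
Gen 8: crossing 1x3. Involves strand 2? no. Count so far: 5
Gen 9: crossing 1x5. Involves strand 2? no. Count so far: 5
Gen 10: crossing 1x2. Involves strand 2? yes. Count so far: 6
Gen 11: crossing 2x1. Involves strand 2? yes. Count so far: 7
Gen 12: crossing 1x2. Involves strand 2? yes. Count so far: 8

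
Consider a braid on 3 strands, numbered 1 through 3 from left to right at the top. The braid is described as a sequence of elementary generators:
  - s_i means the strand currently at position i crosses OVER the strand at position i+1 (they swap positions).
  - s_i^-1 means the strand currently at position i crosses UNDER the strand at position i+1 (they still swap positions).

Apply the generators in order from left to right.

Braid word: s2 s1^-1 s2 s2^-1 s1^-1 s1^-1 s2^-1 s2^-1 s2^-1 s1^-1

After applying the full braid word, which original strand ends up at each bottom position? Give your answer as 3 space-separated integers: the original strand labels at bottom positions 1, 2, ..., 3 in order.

Gen 1 (s2): strand 2 crosses over strand 3. Perm now: [1 3 2]
Gen 2 (s1^-1): strand 1 crosses under strand 3. Perm now: [3 1 2]
Gen 3 (s2): strand 1 crosses over strand 2. Perm now: [3 2 1]
Gen 4 (s2^-1): strand 2 crosses under strand 1. Perm now: [3 1 2]
Gen 5 (s1^-1): strand 3 crosses under strand 1. Perm now: [1 3 2]
Gen 6 (s1^-1): strand 1 crosses under strand 3. Perm now: [3 1 2]
Gen 7 (s2^-1): strand 1 crosses under strand 2. Perm now: [3 2 1]
Gen 8 (s2^-1): strand 2 crosses under strand 1. Perm now: [3 1 2]
Gen 9 (s2^-1): strand 1 crosses under strand 2. Perm now: [3 2 1]
Gen 10 (s1^-1): strand 3 crosses under strand 2. Perm now: [2 3 1]

Answer: 2 3 1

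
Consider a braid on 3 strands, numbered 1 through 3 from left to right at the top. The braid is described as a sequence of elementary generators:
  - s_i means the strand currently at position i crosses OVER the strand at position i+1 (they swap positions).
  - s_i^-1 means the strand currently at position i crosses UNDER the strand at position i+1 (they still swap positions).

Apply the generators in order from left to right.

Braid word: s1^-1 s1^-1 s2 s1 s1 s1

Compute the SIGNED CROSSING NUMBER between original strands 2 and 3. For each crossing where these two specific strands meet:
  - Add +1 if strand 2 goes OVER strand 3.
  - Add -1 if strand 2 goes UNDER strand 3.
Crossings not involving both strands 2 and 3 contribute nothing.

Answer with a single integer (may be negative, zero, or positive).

Gen 1: crossing 1x2. Both 2&3? no. Sum: 0
Gen 2: crossing 2x1. Both 2&3? no. Sum: 0
Gen 3: 2 over 3. Both 2&3? yes. Contrib: +1. Sum: 1
Gen 4: crossing 1x3. Both 2&3? no. Sum: 1
Gen 5: crossing 3x1. Both 2&3? no. Sum: 1
Gen 6: crossing 1x3. Both 2&3? no. Sum: 1

Answer: 1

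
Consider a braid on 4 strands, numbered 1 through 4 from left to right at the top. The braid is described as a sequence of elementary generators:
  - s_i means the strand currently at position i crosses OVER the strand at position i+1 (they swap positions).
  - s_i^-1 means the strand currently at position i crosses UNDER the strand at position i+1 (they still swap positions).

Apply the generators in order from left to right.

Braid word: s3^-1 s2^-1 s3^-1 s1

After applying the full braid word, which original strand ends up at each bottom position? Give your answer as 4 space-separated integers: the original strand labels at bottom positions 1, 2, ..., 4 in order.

Gen 1 (s3^-1): strand 3 crosses under strand 4. Perm now: [1 2 4 3]
Gen 2 (s2^-1): strand 2 crosses under strand 4. Perm now: [1 4 2 3]
Gen 3 (s3^-1): strand 2 crosses under strand 3. Perm now: [1 4 3 2]
Gen 4 (s1): strand 1 crosses over strand 4. Perm now: [4 1 3 2]

Answer: 4 1 3 2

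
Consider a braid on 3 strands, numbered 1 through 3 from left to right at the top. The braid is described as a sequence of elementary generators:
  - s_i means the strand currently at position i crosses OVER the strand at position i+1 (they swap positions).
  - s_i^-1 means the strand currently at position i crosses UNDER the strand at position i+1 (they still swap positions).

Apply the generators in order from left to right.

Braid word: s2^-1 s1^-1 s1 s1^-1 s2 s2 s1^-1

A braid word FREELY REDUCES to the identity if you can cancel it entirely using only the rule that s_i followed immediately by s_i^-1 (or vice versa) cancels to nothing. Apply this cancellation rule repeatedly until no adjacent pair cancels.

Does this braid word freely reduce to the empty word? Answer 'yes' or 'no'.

Gen 1 (s2^-1): push. Stack: [s2^-1]
Gen 2 (s1^-1): push. Stack: [s2^-1 s1^-1]
Gen 3 (s1): cancels prior s1^-1. Stack: [s2^-1]
Gen 4 (s1^-1): push. Stack: [s2^-1 s1^-1]
Gen 5 (s2): push. Stack: [s2^-1 s1^-1 s2]
Gen 6 (s2): push. Stack: [s2^-1 s1^-1 s2 s2]
Gen 7 (s1^-1): push. Stack: [s2^-1 s1^-1 s2 s2 s1^-1]
Reduced word: s2^-1 s1^-1 s2 s2 s1^-1

Answer: no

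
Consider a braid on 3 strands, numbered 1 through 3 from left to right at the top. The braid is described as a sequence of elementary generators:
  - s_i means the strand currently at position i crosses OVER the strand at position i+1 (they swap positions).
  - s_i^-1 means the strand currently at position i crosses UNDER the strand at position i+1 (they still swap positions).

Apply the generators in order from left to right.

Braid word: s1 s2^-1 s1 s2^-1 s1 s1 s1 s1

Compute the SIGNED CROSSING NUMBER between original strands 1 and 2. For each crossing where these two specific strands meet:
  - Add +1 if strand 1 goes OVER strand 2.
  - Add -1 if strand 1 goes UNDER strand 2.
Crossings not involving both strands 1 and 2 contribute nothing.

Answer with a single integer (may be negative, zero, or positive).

Gen 1: 1 over 2. Both 1&2? yes. Contrib: +1. Sum: 1
Gen 2: crossing 1x3. Both 1&2? no. Sum: 1
Gen 3: crossing 2x3. Both 1&2? no. Sum: 1
Gen 4: 2 under 1. Both 1&2? yes. Contrib: +1. Sum: 2
Gen 5: crossing 3x1. Both 1&2? no. Sum: 2
Gen 6: crossing 1x3. Both 1&2? no. Sum: 2
Gen 7: crossing 3x1. Both 1&2? no. Sum: 2
Gen 8: crossing 1x3. Both 1&2? no. Sum: 2

Answer: 2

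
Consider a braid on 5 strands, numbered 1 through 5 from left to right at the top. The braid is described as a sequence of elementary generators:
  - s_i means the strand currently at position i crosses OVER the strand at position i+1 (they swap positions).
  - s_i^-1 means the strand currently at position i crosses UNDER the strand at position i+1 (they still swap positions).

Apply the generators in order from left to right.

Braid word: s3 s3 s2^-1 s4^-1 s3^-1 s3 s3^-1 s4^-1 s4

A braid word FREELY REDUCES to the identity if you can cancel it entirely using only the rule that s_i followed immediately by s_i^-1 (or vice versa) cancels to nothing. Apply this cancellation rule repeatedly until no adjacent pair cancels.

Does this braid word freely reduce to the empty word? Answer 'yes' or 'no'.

Answer: no

Derivation:
Gen 1 (s3): push. Stack: [s3]
Gen 2 (s3): push. Stack: [s3 s3]
Gen 3 (s2^-1): push. Stack: [s3 s3 s2^-1]
Gen 4 (s4^-1): push. Stack: [s3 s3 s2^-1 s4^-1]
Gen 5 (s3^-1): push. Stack: [s3 s3 s2^-1 s4^-1 s3^-1]
Gen 6 (s3): cancels prior s3^-1. Stack: [s3 s3 s2^-1 s4^-1]
Gen 7 (s3^-1): push. Stack: [s3 s3 s2^-1 s4^-1 s3^-1]
Gen 8 (s4^-1): push. Stack: [s3 s3 s2^-1 s4^-1 s3^-1 s4^-1]
Gen 9 (s4): cancels prior s4^-1. Stack: [s3 s3 s2^-1 s4^-1 s3^-1]
Reduced word: s3 s3 s2^-1 s4^-1 s3^-1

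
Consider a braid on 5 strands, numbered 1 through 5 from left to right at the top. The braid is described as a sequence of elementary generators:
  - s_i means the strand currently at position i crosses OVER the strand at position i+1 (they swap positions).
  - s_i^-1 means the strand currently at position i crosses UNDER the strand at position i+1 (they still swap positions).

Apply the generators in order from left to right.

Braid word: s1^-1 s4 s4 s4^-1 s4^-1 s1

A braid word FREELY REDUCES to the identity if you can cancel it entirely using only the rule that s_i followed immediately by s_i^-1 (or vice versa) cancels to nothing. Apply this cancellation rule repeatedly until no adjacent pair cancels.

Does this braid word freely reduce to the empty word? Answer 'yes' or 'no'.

Answer: yes

Derivation:
Gen 1 (s1^-1): push. Stack: [s1^-1]
Gen 2 (s4): push. Stack: [s1^-1 s4]
Gen 3 (s4): push. Stack: [s1^-1 s4 s4]
Gen 4 (s4^-1): cancels prior s4. Stack: [s1^-1 s4]
Gen 5 (s4^-1): cancels prior s4. Stack: [s1^-1]
Gen 6 (s1): cancels prior s1^-1. Stack: []
Reduced word: (empty)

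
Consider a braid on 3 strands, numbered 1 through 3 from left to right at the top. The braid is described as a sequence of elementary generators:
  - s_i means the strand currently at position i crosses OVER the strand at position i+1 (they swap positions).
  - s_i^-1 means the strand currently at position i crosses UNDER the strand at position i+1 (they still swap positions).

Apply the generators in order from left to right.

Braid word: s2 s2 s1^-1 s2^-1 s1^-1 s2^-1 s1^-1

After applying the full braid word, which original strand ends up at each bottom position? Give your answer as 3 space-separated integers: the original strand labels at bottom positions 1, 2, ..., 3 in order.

Answer: 1 3 2

Derivation:
Gen 1 (s2): strand 2 crosses over strand 3. Perm now: [1 3 2]
Gen 2 (s2): strand 3 crosses over strand 2. Perm now: [1 2 3]
Gen 3 (s1^-1): strand 1 crosses under strand 2. Perm now: [2 1 3]
Gen 4 (s2^-1): strand 1 crosses under strand 3. Perm now: [2 3 1]
Gen 5 (s1^-1): strand 2 crosses under strand 3. Perm now: [3 2 1]
Gen 6 (s2^-1): strand 2 crosses under strand 1. Perm now: [3 1 2]
Gen 7 (s1^-1): strand 3 crosses under strand 1. Perm now: [1 3 2]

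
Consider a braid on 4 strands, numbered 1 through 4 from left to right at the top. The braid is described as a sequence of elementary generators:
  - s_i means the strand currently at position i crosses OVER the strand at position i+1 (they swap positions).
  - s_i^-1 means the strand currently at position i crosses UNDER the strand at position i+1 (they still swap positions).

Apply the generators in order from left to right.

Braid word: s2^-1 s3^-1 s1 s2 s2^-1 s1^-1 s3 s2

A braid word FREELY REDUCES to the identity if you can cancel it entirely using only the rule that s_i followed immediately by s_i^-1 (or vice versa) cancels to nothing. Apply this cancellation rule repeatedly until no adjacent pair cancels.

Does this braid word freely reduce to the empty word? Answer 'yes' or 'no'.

Gen 1 (s2^-1): push. Stack: [s2^-1]
Gen 2 (s3^-1): push. Stack: [s2^-1 s3^-1]
Gen 3 (s1): push. Stack: [s2^-1 s3^-1 s1]
Gen 4 (s2): push. Stack: [s2^-1 s3^-1 s1 s2]
Gen 5 (s2^-1): cancels prior s2. Stack: [s2^-1 s3^-1 s1]
Gen 6 (s1^-1): cancels prior s1. Stack: [s2^-1 s3^-1]
Gen 7 (s3): cancels prior s3^-1. Stack: [s2^-1]
Gen 8 (s2): cancels prior s2^-1. Stack: []
Reduced word: (empty)

Answer: yes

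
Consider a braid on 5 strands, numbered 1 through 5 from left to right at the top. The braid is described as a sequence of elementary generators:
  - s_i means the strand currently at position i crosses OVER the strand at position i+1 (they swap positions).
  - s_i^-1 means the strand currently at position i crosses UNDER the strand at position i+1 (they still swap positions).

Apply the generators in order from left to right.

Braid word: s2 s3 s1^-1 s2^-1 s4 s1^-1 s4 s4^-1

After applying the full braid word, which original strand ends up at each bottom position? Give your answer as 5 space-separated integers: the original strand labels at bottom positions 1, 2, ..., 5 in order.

Answer: 4 3 1 5 2

Derivation:
Gen 1 (s2): strand 2 crosses over strand 3. Perm now: [1 3 2 4 5]
Gen 2 (s3): strand 2 crosses over strand 4. Perm now: [1 3 4 2 5]
Gen 3 (s1^-1): strand 1 crosses under strand 3. Perm now: [3 1 4 2 5]
Gen 4 (s2^-1): strand 1 crosses under strand 4. Perm now: [3 4 1 2 5]
Gen 5 (s4): strand 2 crosses over strand 5. Perm now: [3 4 1 5 2]
Gen 6 (s1^-1): strand 3 crosses under strand 4. Perm now: [4 3 1 5 2]
Gen 7 (s4): strand 5 crosses over strand 2. Perm now: [4 3 1 2 5]
Gen 8 (s4^-1): strand 2 crosses under strand 5. Perm now: [4 3 1 5 2]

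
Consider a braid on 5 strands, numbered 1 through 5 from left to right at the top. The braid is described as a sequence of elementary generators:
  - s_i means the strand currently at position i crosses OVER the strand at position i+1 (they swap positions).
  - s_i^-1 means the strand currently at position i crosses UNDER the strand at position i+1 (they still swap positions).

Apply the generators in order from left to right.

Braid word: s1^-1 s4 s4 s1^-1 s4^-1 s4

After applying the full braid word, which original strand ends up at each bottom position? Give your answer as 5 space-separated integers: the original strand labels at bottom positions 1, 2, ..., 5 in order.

Answer: 1 2 3 4 5

Derivation:
Gen 1 (s1^-1): strand 1 crosses under strand 2. Perm now: [2 1 3 4 5]
Gen 2 (s4): strand 4 crosses over strand 5. Perm now: [2 1 3 5 4]
Gen 3 (s4): strand 5 crosses over strand 4. Perm now: [2 1 3 4 5]
Gen 4 (s1^-1): strand 2 crosses under strand 1. Perm now: [1 2 3 4 5]
Gen 5 (s4^-1): strand 4 crosses under strand 5. Perm now: [1 2 3 5 4]
Gen 6 (s4): strand 5 crosses over strand 4. Perm now: [1 2 3 4 5]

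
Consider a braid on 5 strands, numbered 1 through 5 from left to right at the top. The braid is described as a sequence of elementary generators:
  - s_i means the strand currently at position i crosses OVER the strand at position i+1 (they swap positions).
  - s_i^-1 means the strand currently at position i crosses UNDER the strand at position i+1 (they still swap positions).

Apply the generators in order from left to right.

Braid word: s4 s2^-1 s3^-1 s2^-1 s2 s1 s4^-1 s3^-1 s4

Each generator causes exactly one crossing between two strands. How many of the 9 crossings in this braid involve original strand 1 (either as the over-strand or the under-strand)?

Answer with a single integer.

Answer: 1

Derivation:
Gen 1: crossing 4x5. Involves strand 1? no. Count so far: 0
Gen 2: crossing 2x3. Involves strand 1? no. Count so far: 0
Gen 3: crossing 2x5. Involves strand 1? no. Count so far: 0
Gen 4: crossing 3x5. Involves strand 1? no. Count so far: 0
Gen 5: crossing 5x3. Involves strand 1? no. Count so far: 0
Gen 6: crossing 1x3. Involves strand 1? yes. Count so far: 1
Gen 7: crossing 2x4. Involves strand 1? no. Count so far: 1
Gen 8: crossing 5x4. Involves strand 1? no. Count so far: 1
Gen 9: crossing 5x2. Involves strand 1? no. Count so far: 1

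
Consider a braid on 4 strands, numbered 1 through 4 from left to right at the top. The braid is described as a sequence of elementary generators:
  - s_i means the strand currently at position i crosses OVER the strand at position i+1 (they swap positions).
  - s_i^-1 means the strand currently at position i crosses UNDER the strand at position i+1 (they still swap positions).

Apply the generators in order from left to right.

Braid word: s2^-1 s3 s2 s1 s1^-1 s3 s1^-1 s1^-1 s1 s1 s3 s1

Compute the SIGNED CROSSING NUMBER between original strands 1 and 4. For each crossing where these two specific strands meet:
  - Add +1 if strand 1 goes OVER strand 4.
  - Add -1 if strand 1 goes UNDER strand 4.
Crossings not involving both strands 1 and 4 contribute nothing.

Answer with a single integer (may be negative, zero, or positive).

Answer: 3

Derivation:
Gen 1: crossing 2x3. Both 1&4? no. Sum: 0
Gen 2: crossing 2x4. Both 1&4? no. Sum: 0
Gen 3: crossing 3x4. Both 1&4? no. Sum: 0
Gen 4: 1 over 4. Both 1&4? yes. Contrib: +1. Sum: 1
Gen 5: 4 under 1. Both 1&4? yes. Contrib: +1. Sum: 2
Gen 6: crossing 3x2. Both 1&4? no. Sum: 2
Gen 7: 1 under 4. Both 1&4? yes. Contrib: -1. Sum: 1
Gen 8: 4 under 1. Both 1&4? yes. Contrib: +1. Sum: 2
Gen 9: 1 over 4. Both 1&4? yes. Contrib: +1. Sum: 3
Gen 10: 4 over 1. Both 1&4? yes. Contrib: -1. Sum: 2
Gen 11: crossing 2x3. Both 1&4? no. Sum: 2
Gen 12: 1 over 4. Both 1&4? yes. Contrib: +1. Sum: 3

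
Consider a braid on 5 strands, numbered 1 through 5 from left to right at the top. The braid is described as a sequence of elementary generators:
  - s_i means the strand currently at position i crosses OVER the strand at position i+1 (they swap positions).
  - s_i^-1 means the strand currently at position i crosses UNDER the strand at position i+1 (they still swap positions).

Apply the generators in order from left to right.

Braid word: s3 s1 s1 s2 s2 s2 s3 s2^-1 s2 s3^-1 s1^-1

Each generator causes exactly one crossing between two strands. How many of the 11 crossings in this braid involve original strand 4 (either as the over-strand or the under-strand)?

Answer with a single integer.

Gen 1: crossing 3x4. Involves strand 4? yes. Count so far: 1
Gen 2: crossing 1x2. Involves strand 4? no. Count so far: 1
Gen 3: crossing 2x1. Involves strand 4? no. Count so far: 1
Gen 4: crossing 2x4. Involves strand 4? yes. Count so far: 2
Gen 5: crossing 4x2. Involves strand 4? yes. Count so far: 3
Gen 6: crossing 2x4. Involves strand 4? yes. Count so far: 4
Gen 7: crossing 2x3. Involves strand 4? no. Count so far: 4
Gen 8: crossing 4x3. Involves strand 4? yes. Count so far: 5
Gen 9: crossing 3x4. Involves strand 4? yes. Count so far: 6
Gen 10: crossing 3x2. Involves strand 4? no. Count so far: 6
Gen 11: crossing 1x4. Involves strand 4? yes. Count so far: 7

Answer: 7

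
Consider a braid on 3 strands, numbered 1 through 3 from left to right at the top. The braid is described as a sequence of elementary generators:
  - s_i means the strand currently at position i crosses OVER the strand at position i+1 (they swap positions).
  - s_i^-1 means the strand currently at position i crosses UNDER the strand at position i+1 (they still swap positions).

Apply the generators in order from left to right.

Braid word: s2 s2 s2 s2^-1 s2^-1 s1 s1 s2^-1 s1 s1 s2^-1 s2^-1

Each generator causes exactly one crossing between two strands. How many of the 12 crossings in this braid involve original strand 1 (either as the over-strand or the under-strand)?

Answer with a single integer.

Gen 1: crossing 2x3. Involves strand 1? no. Count so far: 0
Gen 2: crossing 3x2. Involves strand 1? no. Count so far: 0
Gen 3: crossing 2x3. Involves strand 1? no. Count so far: 0
Gen 4: crossing 3x2. Involves strand 1? no. Count so far: 0
Gen 5: crossing 2x3. Involves strand 1? no. Count so far: 0
Gen 6: crossing 1x3. Involves strand 1? yes. Count so far: 1
Gen 7: crossing 3x1. Involves strand 1? yes. Count so far: 2
Gen 8: crossing 3x2. Involves strand 1? no. Count so far: 2
Gen 9: crossing 1x2. Involves strand 1? yes. Count so far: 3
Gen 10: crossing 2x1. Involves strand 1? yes. Count so far: 4
Gen 11: crossing 2x3. Involves strand 1? no. Count so far: 4
Gen 12: crossing 3x2. Involves strand 1? no. Count so far: 4

Answer: 4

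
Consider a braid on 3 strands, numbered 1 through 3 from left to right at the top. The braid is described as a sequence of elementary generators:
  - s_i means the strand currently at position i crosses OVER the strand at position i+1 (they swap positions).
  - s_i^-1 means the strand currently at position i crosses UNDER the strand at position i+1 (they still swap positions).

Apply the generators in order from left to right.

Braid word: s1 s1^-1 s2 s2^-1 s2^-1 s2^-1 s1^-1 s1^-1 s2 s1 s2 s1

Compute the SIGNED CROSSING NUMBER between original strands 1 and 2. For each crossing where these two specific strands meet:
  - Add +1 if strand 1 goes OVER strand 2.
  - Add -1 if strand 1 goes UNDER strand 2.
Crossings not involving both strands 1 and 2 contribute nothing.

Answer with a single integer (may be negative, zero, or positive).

Gen 1: 1 over 2. Both 1&2? yes. Contrib: +1. Sum: 1
Gen 2: 2 under 1. Both 1&2? yes. Contrib: +1. Sum: 2
Gen 3: crossing 2x3. Both 1&2? no. Sum: 2
Gen 4: crossing 3x2. Both 1&2? no. Sum: 2
Gen 5: crossing 2x3. Both 1&2? no. Sum: 2
Gen 6: crossing 3x2. Both 1&2? no. Sum: 2
Gen 7: 1 under 2. Both 1&2? yes. Contrib: -1. Sum: 1
Gen 8: 2 under 1. Both 1&2? yes. Contrib: +1. Sum: 2
Gen 9: crossing 2x3. Both 1&2? no. Sum: 2
Gen 10: crossing 1x3. Both 1&2? no. Sum: 2
Gen 11: 1 over 2. Both 1&2? yes. Contrib: +1. Sum: 3
Gen 12: crossing 3x2. Both 1&2? no. Sum: 3

Answer: 3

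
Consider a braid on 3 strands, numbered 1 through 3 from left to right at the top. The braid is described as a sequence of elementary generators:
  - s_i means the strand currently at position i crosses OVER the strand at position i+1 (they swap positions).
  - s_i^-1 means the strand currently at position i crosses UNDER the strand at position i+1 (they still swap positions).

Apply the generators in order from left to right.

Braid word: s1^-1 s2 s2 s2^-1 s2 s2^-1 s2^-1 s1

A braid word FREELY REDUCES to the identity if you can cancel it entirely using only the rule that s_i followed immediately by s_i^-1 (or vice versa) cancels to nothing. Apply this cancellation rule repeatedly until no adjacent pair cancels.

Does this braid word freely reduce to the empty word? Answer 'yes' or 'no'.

Answer: yes

Derivation:
Gen 1 (s1^-1): push. Stack: [s1^-1]
Gen 2 (s2): push. Stack: [s1^-1 s2]
Gen 3 (s2): push. Stack: [s1^-1 s2 s2]
Gen 4 (s2^-1): cancels prior s2. Stack: [s1^-1 s2]
Gen 5 (s2): push. Stack: [s1^-1 s2 s2]
Gen 6 (s2^-1): cancels prior s2. Stack: [s1^-1 s2]
Gen 7 (s2^-1): cancels prior s2. Stack: [s1^-1]
Gen 8 (s1): cancels prior s1^-1. Stack: []
Reduced word: (empty)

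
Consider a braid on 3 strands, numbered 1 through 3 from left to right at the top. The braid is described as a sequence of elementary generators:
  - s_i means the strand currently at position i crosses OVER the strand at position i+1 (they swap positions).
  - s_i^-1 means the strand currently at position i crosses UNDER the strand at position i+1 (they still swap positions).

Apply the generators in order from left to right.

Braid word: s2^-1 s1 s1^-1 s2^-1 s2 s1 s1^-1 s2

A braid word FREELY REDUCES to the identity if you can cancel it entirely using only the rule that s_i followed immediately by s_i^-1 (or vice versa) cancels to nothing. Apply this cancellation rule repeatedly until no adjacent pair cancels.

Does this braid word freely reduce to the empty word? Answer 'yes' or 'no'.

Gen 1 (s2^-1): push. Stack: [s2^-1]
Gen 2 (s1): push. Stack: [s2^-1 s1]
Gen 3 (s1^-1): cancels prior s1. Stack: [s2^-1]
Gen 4 (s2^-1): push. Stack: [s2^-1 s2^-1]
Gen 5 (s2): cancels prior s2^-1. Stack: [s2^-1]
Gen 6 (s1): push. Stack: [s2^-1 s1]
Gen 7 (s1^-1): cancels prior s1. Stack: [s2^-1]
Gen 8 (s2): cancels prior s2^-1. Stack: []
Reduced word: (empty)

Answer: yes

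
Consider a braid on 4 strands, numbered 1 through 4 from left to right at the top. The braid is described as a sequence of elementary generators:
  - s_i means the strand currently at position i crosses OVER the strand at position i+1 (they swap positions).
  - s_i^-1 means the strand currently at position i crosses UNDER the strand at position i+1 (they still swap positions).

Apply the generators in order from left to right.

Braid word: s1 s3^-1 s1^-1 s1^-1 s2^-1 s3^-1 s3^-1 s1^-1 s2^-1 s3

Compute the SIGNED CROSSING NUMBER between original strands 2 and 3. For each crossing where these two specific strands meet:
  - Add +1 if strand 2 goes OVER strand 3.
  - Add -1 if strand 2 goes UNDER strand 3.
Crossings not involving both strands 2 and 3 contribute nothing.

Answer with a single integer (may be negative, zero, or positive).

Gen 1: crossing 1x2. Both 2&3? no. Sum: 0
Gen 2: crossing 3x4. Both 2&3? no. Sum: 0
Gen 3: crossing 2x1. Both 2&3? no. Sum: 0
Gen 4: crossing 1x2. Both 2&3? no. Sum: 0
Gen 5: crossing 1x4. Both 2&3? no. Sum: 0
Gen 6: crossing 1x3. Both 2&3? no. Sum: 0
Gen 7: crossing 3x1. Both 2&3? no. Sum: 0
Gen 8: crossing 2x4. Both 2&3? no. Sum: 0
Gen 9: crossing 2x1. Both 2&3? no. Sum: 0
Gen 10: 2 over 3. Both 2&3? yes. Contrib: +1. Sum: 1

Answer: 1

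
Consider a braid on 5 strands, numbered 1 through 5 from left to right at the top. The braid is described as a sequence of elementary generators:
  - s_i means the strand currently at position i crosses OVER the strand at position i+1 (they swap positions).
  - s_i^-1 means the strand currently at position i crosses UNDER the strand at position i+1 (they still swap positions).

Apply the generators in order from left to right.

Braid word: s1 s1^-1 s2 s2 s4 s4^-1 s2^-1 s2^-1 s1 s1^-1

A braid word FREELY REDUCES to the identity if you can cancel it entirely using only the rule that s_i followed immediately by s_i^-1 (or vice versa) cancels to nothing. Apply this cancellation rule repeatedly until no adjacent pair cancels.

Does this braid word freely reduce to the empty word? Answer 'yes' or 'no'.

Gen 1 (s1): push. Stack: [s1]
Gen 2 (s1^-1): cancels prior s1. Stack: []
Gen 3 (s2): push. Stack: [s2]
Gen 4 (s2): push. Stack: [s2 s2]
Gen 5 (s4): push. Stack: [s2 s2 s4]
Gen 6 (s4^-1): cancels prior s4. Stack: [s2 s2]
Gen 7 (s2^-1): cancels prior s2. Stack: [s2]
Gen 8 (s2^-1): cancels prior s2. Stack: []
Gen 9 (s1): push. Stack: [s1]
Gen 10 (s1^-1): cancels prior s1. Stack: []
Reduced word: (empty)

Answer: yes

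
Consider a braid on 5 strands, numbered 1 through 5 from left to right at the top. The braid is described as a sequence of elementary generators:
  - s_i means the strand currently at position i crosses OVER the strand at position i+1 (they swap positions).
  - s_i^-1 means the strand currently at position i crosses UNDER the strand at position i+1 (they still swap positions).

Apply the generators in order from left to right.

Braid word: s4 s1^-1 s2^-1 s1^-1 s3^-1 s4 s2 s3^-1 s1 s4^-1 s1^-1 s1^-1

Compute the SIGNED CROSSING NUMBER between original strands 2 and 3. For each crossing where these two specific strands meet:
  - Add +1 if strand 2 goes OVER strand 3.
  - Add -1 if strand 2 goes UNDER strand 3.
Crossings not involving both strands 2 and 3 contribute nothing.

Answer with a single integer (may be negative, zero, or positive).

Gen 1: crossing 4x5. Both 2&3? no. Sum: 0
Gen 2: crossing 1x2. Both 2&3? no. Sum: 0
Gen 3: crossing 1x3. Both 2&3? no. Sum: 0
Gen 4: 2 under 3. Both 2&3? yes. Contrib: -1. Sum: -1
Gen 5: crossing 1x5. Both 2&3? no. Sum: -1
Gen 6: crossing 1x4. Both 2&3? no. Sum: -1
Gen 7: crossing 2x5. Both 2&3? no. Sum: -1
Gen 8: crossing 2x4. Both 2&3? no. Sum: -1
Gen 9: crossing 3x5. Both 2&3? no. Sum: -1
Gen 10: crossing 2x1. Both 2&3? no. Sum: -1
Gen 11: crossing 5x3. Both 2&3? no. Sum: -1
Gen 12: crossing 3x5. Both 2&3? no. Sum: -1

Answer: -1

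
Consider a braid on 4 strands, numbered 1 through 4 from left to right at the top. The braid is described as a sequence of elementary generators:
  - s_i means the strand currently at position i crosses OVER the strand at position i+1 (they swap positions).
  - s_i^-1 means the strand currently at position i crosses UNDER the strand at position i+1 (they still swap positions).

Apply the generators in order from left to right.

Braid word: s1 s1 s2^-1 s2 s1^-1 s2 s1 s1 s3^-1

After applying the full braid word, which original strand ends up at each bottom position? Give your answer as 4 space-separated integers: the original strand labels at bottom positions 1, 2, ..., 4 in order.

Gen 1 (s1): strand 1 crosses over strand 2. Perm now: [2 1 3 4]
Gen 2 (s1): strand 2 crosses over strand 1. Perm now: [1 2 3 4]
Gen 3 (s2^-1): strand 2 crosses under strand 3. Perm now: [1 3 2 4]
Gen 4 (s2): strand 3 crosses over strand 2. Perm now: [1 2 3 4]
Gen 5 (s1^-1): strand 1 crosses under strand 2. Perm now: [2 1 3 4]
Gen 6 (s2): strand 1 crosses over strand 3. Perm now: [2 3 1 4]
Gen 7 (s1): strand 2 crosses over strand 3. Perm now: [3 2 1 4]
Gen 8 (s1): strand 3 crosses over strand 2. Perm now: [2 3 1 4]
Gen 9 (s3^-1): strand 1 crosses under strand 4. Perm now: [2 3 4 1]

Answer: 2 3 4 1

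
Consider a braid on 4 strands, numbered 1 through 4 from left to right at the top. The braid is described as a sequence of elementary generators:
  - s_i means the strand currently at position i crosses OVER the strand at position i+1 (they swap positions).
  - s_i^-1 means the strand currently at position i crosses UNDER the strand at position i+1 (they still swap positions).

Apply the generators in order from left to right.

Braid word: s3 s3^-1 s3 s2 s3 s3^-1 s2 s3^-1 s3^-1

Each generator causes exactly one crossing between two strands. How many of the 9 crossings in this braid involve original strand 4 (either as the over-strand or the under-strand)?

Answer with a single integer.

Gen 1: crossing 3x4. Involves strand 4? yes. Count so far: 1
Gen 2: crossing 4x3. Involves strand 4? yes. Count so far: 2
Gen 3: crossing 3x4. Involves strand 4? yes. Count so far: 3
Gen 4: crossing 2x4. Involves strand 4? yes. Count so far: 4
Gen 5: crossing 2x3. Involves strand 4? no. Count so far: 4
Gen 6: crossing 3x2. Involves strand 4? no. Count so far: 4
Gen 7: crossing 4x2. Involves strand 4? yes. Count so far: 5
Gen 8: crossing 4x3. Involves strand 4? yes. Count so far: 6
Gen 9: crossing 3x4. Involves strand 4? yes. Count so far: 7

Answer: 7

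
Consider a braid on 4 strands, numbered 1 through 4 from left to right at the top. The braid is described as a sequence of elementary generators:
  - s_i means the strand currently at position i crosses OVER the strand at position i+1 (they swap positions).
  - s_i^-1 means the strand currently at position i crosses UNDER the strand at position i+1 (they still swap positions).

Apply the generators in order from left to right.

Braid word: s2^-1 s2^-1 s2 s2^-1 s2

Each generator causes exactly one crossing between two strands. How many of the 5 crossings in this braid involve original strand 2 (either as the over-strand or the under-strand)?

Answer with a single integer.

Gen 1: crossing 2x3. Involves strand 2? yes. Count so far: 1
Gen 2: crossing 3x2. Involves strand 2? yes. Count so far: 2
Gen 3: crossing 2x3. Involves strand 2? yes. Count so far: 3
Gen 4: crossing 3x2. Involves strand 2? yes. Count so far: 4
Gen 5: crossing 2x3. Involves strand 2? yes. Count so far: 5

Answer: 5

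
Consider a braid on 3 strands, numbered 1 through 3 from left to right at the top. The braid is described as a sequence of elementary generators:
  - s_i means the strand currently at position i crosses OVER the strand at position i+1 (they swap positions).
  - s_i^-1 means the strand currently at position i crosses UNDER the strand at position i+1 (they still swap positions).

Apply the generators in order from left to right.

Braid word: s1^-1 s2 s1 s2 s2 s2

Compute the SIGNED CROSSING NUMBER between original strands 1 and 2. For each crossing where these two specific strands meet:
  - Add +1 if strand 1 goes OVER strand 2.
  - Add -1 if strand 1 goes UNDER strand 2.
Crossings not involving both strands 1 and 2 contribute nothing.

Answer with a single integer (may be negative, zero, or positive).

Answer: -2

Derivation:
Gen 1: 1 under 2. Both 1&2? yes. Contrib: -1. Sum: -1
Gen 2: crossing 1x3. Both 1&2? no. Sum: -1
Gen 3: crossing 2x3. Both 1&2? no. Sum: -1
Gen 4: 2 over 1. Both 1&2? yes. Contrib: -1. Sum: -2
Gen 5: 1 over 2. Both 1&2? yes. Contrib: +1. Sum: -1
Gen 6: 2 over 1. Both 1&2? yes. Contrib: -1. Sum: -2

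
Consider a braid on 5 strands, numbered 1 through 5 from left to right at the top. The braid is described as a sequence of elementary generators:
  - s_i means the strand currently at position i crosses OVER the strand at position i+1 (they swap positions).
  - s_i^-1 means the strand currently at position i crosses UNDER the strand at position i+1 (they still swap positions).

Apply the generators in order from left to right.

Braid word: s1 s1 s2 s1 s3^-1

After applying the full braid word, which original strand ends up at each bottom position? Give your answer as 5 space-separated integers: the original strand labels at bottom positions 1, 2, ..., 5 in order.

Answer: 3 1 4 2 5

Derivation:
Gen 1 (s1): strand 1 crosses over strand 2. Perm now: [2 1 3 4 5]
Gen 2 (s1): strand 2 crosses over strand 1. Perm now: [1 2 3 4 5]
Gen 3 (s2): strand 2 crosses over strand 3. Perm now: [1 3 2 4 5]
Gen 4 (s1): strand 1 crosses over strand 3. Perm now: [3 1 2 4 5]
Gen 5 (s3^-1): strand 2 crosses under strand 4. Perm now: [3 1 4 2 5]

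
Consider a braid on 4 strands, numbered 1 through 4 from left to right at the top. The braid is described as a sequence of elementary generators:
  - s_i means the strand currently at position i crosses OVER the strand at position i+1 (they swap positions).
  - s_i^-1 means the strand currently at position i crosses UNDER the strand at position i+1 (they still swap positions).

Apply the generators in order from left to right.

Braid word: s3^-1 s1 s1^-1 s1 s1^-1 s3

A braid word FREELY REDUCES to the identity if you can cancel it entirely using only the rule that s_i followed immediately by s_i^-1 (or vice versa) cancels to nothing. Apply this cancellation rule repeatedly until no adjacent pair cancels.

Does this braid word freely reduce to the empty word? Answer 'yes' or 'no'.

Gen 1 (s3^-1): push. Stack: [s3^-1]
Gen 2 (s1): push. Stack: [s3^-1 s1]
Gen 3 (s1^-1): cancels prior s1. Stack: [s3^-1]
Gen 4 (s1): push. Stack: [s3^-1 s1]
Gen 5 (s1^-1): cancels prior s1. Stack: [s3^-1]
Gen 6 (s3): cancels prior s3^-1. Stack: []
Reduced word: (empty)

Answer: yes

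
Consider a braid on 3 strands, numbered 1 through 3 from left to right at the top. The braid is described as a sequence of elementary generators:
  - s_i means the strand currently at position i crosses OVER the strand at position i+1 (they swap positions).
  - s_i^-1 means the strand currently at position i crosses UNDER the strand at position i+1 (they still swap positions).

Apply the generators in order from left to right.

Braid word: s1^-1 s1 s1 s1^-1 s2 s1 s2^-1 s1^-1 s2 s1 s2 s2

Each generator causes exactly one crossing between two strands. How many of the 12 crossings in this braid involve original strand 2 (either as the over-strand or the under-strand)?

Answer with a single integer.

Gen 1: crossing 1x2. Involves strand 2? yes. Count so far: 1
Gen 2: crossing 2x1. Involves strand 2? yes. Count so far: 2
Gen 3: crossing 1x2. Involves strand 2? yes. Count so far: 3
Gen 4: crossing 2x1. Involves strand 2? yes. Count so far: 4
Gen 5: crossing 2x3. Involves strand 2? yes. Count so far: 5
Gen 6: crossing 1x3. Involves strand 2? no. Count so far: 5
Gen 7: crossing 1x2. Involves strand 2? yes. Count so far: 6
Gen 8: crossing 3x2. Involves strand 2? yes. Count so far: 7
Gen 9: crossing 3x1. Involves strand 2? no. Count so far: 7
Gen 10: crossing 2x1. Involves strand 2? yes. Count so far: 8
Gen 11: crossing 2x3. Involves strand 2? yes. Count so far: 9
Gen 12: crossing 3x2. Involves strand 2? yes. Count so far: 10

Answer: 10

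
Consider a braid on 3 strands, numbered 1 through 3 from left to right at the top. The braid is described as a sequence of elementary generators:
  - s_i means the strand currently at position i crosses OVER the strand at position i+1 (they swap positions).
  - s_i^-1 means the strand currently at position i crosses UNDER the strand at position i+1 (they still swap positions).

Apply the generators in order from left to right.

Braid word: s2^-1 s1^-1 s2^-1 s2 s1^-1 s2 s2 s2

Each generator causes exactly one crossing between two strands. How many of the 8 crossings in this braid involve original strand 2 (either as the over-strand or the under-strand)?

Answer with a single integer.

Gen 1: crossing 2x3. Involves strand 2? yes. Count so far: 1
Gen 2: crossing 1x3. Involves strand 2? no. Count so far: 1
Gen 3: crossing 1x2. Involves strand 2? yes. Count so far: 2
Gen 4: crossing 2x1. Involves strand 2? yes. Count so far: 3
Gen 5: crossing 3x1. Involves strand 2? no. Count so far: 3
Gen 6: crossing 3x2. Involves strand 2? yes. Count so far: 4
Gen 7: crossing 2x3. Involves strand 2? yes. Count so far: 5
Gen 8: crossing 3x2. Involves strand 2? yes. Count so far: 6

Answer: 6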